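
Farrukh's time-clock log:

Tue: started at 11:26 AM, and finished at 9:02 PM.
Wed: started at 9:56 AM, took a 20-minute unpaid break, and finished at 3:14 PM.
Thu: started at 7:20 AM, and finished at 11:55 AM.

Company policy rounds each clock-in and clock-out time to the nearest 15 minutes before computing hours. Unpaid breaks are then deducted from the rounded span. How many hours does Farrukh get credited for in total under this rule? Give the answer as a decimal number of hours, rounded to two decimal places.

Tue: in 11:26 AM→11:30 AM, out 9:02 PM→9:00 PM; 9 h 30 min
Wed: in 9:56 AM→10:00 AM, out 3:14 PM→3:15 PM; 5 h 15 min − 20 min = 4 h 55 min
Thu: in 7:20 AM→7:15 AM, out 11:55 AM→12:00 PM; 4 h 45 min
Total credited: 19 h 10 min.

19.17 hours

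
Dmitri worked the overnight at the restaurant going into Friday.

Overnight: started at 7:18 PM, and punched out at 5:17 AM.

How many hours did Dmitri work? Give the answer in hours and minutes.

9 h 59 min

Overnight: 7:18 PM → midnight = 4 h 42 min; midnight → 5:17 AM = 5 h 17 min; span 9 h 59 min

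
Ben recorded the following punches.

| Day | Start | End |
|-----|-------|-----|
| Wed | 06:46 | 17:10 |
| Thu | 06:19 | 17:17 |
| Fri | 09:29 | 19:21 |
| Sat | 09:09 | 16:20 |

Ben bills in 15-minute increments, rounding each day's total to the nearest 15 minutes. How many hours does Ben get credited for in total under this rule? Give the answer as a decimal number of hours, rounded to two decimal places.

Wed: 06:46–17:10 = 10 h 24 min → rounds to 10 h 30 min
Thu: 06:19–17:17 = 10 h 58 min → rounds to 11 h 0 min
Fri: 09:29–19:21 = 9 h 52 min → rounds to 9 h 45 min
Sat: 09:09–16:20 = 7 h 11 min → rounds to 7 h 15 min
Total credited: 38 h 30 min.

38.50 hours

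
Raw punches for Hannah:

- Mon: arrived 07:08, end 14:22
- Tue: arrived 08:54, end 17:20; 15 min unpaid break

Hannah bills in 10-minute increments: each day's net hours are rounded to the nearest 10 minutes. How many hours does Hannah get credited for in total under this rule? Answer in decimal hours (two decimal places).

Mon: 07:08–14:22 = 7 h 14 min → rounds to 7 h 10 min
Tue: 08:54–17:20 = 8 h 26 min − 15 min = 8 h 11 min → rounds to 8 h 10 min
Total credited: 15 h 20 min.

15.33 hours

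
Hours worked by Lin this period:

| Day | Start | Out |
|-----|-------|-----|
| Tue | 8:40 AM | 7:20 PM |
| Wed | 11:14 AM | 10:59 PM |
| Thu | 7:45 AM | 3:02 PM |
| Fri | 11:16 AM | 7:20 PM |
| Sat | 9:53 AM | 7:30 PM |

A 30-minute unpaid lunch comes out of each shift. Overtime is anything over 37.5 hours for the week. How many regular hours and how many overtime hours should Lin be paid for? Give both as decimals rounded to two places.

Regular 37.50 hours, overtime 7.38 hours

Tue: 8:40 AM–7:20 PM = 10 h 40 min; less 30 min break → 10 h 10 min
Wed: 11:14 AM–10:59 PM = 11 h 45 min; less 30 min break → 11 h 15 min
Thu: 7:45 AM–3:02 PM = 7 h 17 min; less 30 min break → 6 h 47 min
Fri: 11:16 AM–7:20 PM = 8 h 4 min; less 30 min break → 7 h 34 min
Sat: 9:53 AM–7:30 PM = 9 h 37 min; less 30 min break → 9 h 7 min
Total worked: 44 h 53 min = 44.88 h.
Threshold 37.5 h → overtime 7 h 23 min, regular 37 h 30 min.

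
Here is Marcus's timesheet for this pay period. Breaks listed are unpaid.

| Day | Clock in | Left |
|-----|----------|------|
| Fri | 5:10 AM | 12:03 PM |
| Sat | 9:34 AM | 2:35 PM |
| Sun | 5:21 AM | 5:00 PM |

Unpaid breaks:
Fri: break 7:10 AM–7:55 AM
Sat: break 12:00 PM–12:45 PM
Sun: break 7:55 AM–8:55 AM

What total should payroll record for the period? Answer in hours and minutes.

Fri: 5:10 AM–12:03 PM = 6 h 53 min; less 45 min break → 6 h 8 min
Sat: 9:34 AM–2:35 PM = 5 h 1 min; less 45 min break → 4 h 16 min
Sun: 5:21 AM–5:00 PM = 11 h 39 min; less 60 min break → 10 h 39 min
Total: 6 h 8 min + 4 h 16 min + 10 h 39 min = 21 h 3 min.

21 h 3 min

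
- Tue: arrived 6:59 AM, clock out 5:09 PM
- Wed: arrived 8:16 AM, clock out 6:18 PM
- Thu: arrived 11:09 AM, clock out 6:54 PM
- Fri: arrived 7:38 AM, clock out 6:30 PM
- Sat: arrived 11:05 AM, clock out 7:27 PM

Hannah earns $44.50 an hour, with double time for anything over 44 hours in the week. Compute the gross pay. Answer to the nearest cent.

$2241.32

Tue: 6:59 AM–5:09 PM = 10 h 10 min
Wed: 8:16 AM–6:18 PM = 10 h 2 min
Thu: 11:09 AM–6:54 PM = 7 h 45 min
Fri: 7:38 AM–6:30 PM = 10 h 52 min
Sat: 11:05 AM–7:27 PM = 8 h 22 min
Total worked: 47 h 11 min = 2831 min.
Regular 44 h 0 min = 2640 min at $44.50/h; overtime 3 h 11 min = 191 min at $89.00/h.
Pay = (2640 × $44.50 + 191 × $89.00) ÷ 60 = $2241.32.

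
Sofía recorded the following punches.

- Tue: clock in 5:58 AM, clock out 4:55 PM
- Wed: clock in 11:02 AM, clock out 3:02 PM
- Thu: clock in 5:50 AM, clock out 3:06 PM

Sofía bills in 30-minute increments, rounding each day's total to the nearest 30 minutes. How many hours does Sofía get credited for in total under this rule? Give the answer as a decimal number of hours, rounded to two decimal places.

Tue: 5:58 AM–4:55 PM = 10 h 57 min → rounds to 11 h 0 min
Wed: 11:02 AM–3:02 PM = 4 h 0 min → rounds to 4 h 0 min
Thu: 5:50 AM–3:06 PM = 9 h 16 min → rounds to 9 h 30 min
Total credited: 24 h 30 min.

24.50 hours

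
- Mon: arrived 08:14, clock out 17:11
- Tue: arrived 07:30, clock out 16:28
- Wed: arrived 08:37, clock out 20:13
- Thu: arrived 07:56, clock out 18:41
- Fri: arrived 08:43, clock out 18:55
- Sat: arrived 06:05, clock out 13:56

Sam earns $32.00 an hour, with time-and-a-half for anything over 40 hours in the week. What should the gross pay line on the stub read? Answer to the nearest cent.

$2159.20

Mon: 08:14–17:11 = 8 h 57 min
Tue: 07:30–16:28 = 8 h 58 min
Wed: 08:37–20:13 = 11 h 36 min
Thu: 07:56–18:41 = 10 h 45 min
Fri: 08:43–18:55 = 10 h 12 min
Sat: 06:05–13:56 = 7 h 51 min
Total worked: 58 h 19 min = 3499 min.
Regular 40 h 0 min = 2400 min at $32.00/h; overtime 18 h 19 min = 1099 min at $48.00/h.
Pay = (2400 × $32.00 + 1099 × $48.00) ÷ 60 = $2159.20.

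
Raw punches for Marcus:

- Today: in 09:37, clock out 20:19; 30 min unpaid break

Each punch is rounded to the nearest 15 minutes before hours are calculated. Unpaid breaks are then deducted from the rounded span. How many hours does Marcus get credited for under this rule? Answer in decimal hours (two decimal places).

10.25 hours

Today: in 09:37→09:30, out 20:19→20:15; 10 h 45 min − 30 min = 10 h 15 min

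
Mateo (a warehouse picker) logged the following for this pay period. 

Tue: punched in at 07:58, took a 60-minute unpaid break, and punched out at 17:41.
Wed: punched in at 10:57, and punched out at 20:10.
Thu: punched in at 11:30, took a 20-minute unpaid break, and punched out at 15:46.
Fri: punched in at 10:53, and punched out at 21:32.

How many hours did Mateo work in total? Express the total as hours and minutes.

Tue: 07:58–17:41 = 9 h 43 min; less 60 min break → 8 h 43 min
Wed: 10:57–20:10 = 9 h 13 min
Thu: 11:30–15:46 = 4 h 16 min; less 20 min break → 3 h 56 min
Fri: 10:53–21:32 = 10 h 39 min
Total: 8 h 43 min + 9 h 13 min + 3 h 56 min + 10 h 39 min = 32 h 31 min.

32 h 31 min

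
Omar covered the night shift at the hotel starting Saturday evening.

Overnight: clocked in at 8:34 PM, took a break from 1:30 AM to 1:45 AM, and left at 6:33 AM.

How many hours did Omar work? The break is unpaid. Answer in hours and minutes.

Overnight: 8:34 PM → midnight = 3 h 26 min; midnight → 6:33 AM = 6 h 33 min; span 9 h 59 min; less 15 min break → 9 h 44 min

9 h 44 min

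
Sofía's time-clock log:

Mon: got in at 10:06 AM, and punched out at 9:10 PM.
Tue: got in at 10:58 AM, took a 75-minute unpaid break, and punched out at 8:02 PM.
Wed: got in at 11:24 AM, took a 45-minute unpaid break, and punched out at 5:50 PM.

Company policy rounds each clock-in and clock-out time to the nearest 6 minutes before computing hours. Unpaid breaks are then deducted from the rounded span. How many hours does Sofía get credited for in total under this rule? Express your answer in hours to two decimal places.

Mon: in 10:06 AM→10:06 AM, out 9:10 PM→9:12 PM; 11 h 6 min
Tue: in 10:58 AM→11:00 AM, out 8:02 PM→8:00 PM; 9 h 0 min − 75 min = 7 h 45 min
Wed: in 11:24 AM→11:24 AM, out 5:50 PM→5:48 PM; 6 h 24 min − 45 min = 5 h 39 min
Total credited: 24 h 30 min.

24.50 hours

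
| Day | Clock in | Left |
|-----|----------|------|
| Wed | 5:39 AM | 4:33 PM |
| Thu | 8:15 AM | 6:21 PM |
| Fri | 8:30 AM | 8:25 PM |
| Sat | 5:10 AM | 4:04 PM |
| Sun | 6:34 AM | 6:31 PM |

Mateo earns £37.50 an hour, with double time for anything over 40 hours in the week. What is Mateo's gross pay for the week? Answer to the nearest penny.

£2682.50

Wed: 5:39 AM–4:33 PM = 10 h 54 min
Thu: 8:15 AM–6:21 PM = 10 h 6 min
Fri: 8:30 AM–8:25 PM = 11 h 55 min
Sat: 5:10 AM–4:04 PM = 10 h 54 min
Sun: 6:34 AM–6:31 PM = 11 h 57 min
Total worked: 55 h 46 min = 3346 min.
Regular 40 h 0 min = 2400 min at £37.50/h; overtime 15 h 46 min = 946 min at £75.00/h.
Pay = (2400 × £37.50 + 946 × £75.00) ÷ 60 = £2682.50.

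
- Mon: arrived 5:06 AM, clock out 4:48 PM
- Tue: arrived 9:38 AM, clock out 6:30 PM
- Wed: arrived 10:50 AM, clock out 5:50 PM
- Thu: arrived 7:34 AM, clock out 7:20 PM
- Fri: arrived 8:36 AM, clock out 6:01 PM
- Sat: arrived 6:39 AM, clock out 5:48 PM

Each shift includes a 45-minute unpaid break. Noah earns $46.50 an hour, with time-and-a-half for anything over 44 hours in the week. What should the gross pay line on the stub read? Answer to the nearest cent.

Mon: 5:06 AM–4:48 PM = 11 h 42 min; less 45 min break → 10 h 57 min
Tue: 9:38 AM–6:30 PM = 8 h 52 min; less 45 min break → 8 h 7 min
Wed: 10:50 AM–5:50 PM = 7 h 0 min; less 45 min break → 6 h 15 min
Thu: 7:34 AM–7:20 PM = 11 h 46 min; less 45 min break → 11 h 1 min
Fri: 8:36 AM–6:01 PM = 9 h 25 min; less 45 min break → 8 h 40 min
Sat: 6:39 AM–5:48 PM = 11 h 9 min; less 45 min break → 10 h 24 min
Total worked: 55 h 24 min = 3324 min.
Regular 44 h 0 min = 2640 min at $46.50/h; overtime 11 h 24 min = 684 min at $69.75/h.
Pay = (2640 × $46.50 + 684 × $69.75) ÷ 60 = $2841.15.

$2841.15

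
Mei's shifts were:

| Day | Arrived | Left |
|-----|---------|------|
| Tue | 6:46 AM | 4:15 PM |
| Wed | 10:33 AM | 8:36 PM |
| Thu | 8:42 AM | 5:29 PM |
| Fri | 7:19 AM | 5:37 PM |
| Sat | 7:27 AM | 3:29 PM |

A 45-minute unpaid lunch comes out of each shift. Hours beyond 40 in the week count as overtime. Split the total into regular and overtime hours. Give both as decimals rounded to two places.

Tue: 6:46 AM–4:15 PM = 9 h 29 min; less 45 min break → 8 h 44 min
Wed: 10:33 AM–8:36 PM = 10 h 3 min; less 45 min break → 9 h 18 min
Thu: 8:42 AM–5:29 PM = 8 h 47 min; less 45 min break → 8 h 2 min
Fri: 7:19 AM–5:37 PM = 10 h 18 min; less 45 min break → 9 h 33 min
Sat: 7:27 AM–3:29 PM = 8 h 2 min; less 45 min break → 7 h 17 min
Total worked: 42 h 54 min = 42.90 h.
Threshold 40 h → overtime 2 h 54 min, regular 40 h 0 min.

Regular 40.00 hours, overtime 2.90 hours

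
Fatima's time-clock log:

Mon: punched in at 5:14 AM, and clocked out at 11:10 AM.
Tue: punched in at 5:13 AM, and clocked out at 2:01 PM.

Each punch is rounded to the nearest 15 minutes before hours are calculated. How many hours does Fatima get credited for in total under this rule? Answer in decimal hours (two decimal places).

14.75 hours

Mon: in 5:14 AM→5:15 AM, out 11:10 AM→11:15 AM; 6 h 0 min
Tue: in 5:13 AM→5:15 AM, out 2:01 PM→2:00 PM; 8 h 45 min
Total credited: 14 h 45 min.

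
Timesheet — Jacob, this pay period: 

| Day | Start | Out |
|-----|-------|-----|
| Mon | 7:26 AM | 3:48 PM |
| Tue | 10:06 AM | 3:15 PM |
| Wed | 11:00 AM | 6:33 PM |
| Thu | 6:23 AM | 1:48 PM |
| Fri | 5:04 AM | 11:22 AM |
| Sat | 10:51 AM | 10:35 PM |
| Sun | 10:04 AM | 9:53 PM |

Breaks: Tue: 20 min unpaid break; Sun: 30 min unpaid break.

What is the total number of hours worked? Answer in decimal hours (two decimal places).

Mon: 7:26 AM–3:48 PM = 8 h 22 min
Tue: 10:06 AM–3:15 PM = 5 h 9 min; less 20 min break → 4 h 49 min
Wed: 11:00 AM–6:33 PM = 7 h 33 min
Thu: 6:23 AM–1:48 PM = 7 h 25 min
Fri: 5:04 AM–11:22 AM = 6 h 18 min
Sat: 10:51 AM–10:35 PM = 11 h 44 min
Sun: 10:04 AM–9:53 PM = 11 h 49 min; less 30 min break → 11 h 19 min
Total: 8 h 22 min + 4 h 49 min + 7 h 33 min + 7 h 25 min + 6 h 18 min + 11 h 44 min + 11 h 19 min = 57 h 30 min.

57.50 hours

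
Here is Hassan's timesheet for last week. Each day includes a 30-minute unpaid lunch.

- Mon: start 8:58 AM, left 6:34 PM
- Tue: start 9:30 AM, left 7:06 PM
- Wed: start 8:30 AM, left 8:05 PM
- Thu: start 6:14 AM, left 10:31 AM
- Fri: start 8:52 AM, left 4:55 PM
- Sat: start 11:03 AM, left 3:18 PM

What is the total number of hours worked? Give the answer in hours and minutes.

44 h 22 min

Mon: 8:58 AM–6:34 PM = 9 h 36 min; less 30 min break → 9 h 6 min
Tue: 9:30 AM–7:06 PM = 9 h 36 min; less 30 min break → 9 h 6 min
Wed: 8:30 AM–8:05 PM = 11 h 35 min; less 30 min break → 11 h 5 min
Thu: 6:14 AM–10:31 AM = 4 h 17 min; less 30 min break → 3 h 47 min
Fri: 8:52 AM–4:55 PM = 8 h 3 min; less 30 min break → 7 h 33 min
Sat: 11:03 AM–3:18 PM = 4 h 15 min; less 30 min break → 3 h 45 min
Total: 9 h 6 min + 9 h 6 min + 11 h 5 min + 3 h 47 min + 7 h 33 min + 3 h 45 min = 44 h 22 min.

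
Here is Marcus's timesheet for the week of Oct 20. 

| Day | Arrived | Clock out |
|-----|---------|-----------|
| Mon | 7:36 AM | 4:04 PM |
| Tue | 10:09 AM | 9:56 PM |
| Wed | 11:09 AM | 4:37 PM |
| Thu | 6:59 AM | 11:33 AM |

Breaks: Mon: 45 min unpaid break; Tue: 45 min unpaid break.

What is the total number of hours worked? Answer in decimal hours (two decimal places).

28.78 hours

Mon: 7:36 AM–4:04 PM = 8 h 28 min; less 45 min break → 7 h 43 min
Tue: 10:09 AM–9:56 PM = 11 h 47 min; less 45 min break → 11 h 2 min
Wed: 11:09 AM–4:37 PM = 5 h 28 min
Thu: 6:59 AM–11:33 AM = 4 h 34 min
Total: 7 h 43 min + 11 h 2 min + 5 h 28 min + 4 h 34 min = 28 h 47 min.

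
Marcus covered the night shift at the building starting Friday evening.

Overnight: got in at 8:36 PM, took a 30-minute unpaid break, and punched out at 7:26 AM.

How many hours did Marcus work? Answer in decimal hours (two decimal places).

10.33 hours

Overnight: 8:36 PM → midnight = 3 h 24 min; midnight → 7:26 AM = 7 h 26 min; span 10 h 50 min; less 30 min break → 10 h 20 min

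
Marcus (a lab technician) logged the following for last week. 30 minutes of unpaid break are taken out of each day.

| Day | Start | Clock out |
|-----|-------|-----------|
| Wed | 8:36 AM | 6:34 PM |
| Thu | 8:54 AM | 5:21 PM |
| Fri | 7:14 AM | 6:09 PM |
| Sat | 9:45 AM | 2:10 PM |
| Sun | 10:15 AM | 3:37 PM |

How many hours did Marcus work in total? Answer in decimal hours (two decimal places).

36.62 hours

Wed: 8:36 AM–6:34 PM = 9 h 58 min; less 30 min break → 9 h 28 min
Thu: 8:54 AM–5:21 PM = 8 h 27 min; less 30 min break → 7 h 57 min
Fri: 7:14 AM–6:09 PM = 10 h 55 min; less 30 min break → 10 h 25 min
Sat: 9:45 AM–2:10 PM = 4 h 25 min; less 30 min break → 3 h 55 min
Sun: 10:15 AM–3:37 PM = 5 h 22 min; less 30 min break → 4 h 52 min
Total: 9 h 28 min + 7 h 57 min + 10 h 25 min + 3 h 55 min + 4 h 52 min = 36 h 37 min.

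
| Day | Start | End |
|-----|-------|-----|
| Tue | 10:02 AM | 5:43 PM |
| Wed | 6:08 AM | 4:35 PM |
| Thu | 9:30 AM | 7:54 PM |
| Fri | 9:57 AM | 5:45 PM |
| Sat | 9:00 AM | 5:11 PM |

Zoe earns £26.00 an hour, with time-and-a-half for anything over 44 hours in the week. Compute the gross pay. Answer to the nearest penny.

£1164.15

Tue: 10:02 AM–5:43 PM = 7 h 41 min
Wed: 6:08 AM–4:35 PM = 10 h 27 min
Thu: 9:30 AM–7:54 PM = 10 h 24 min
Fri: 9:57 AM–5:45 PM = 7 h 48 min
Sat: 9:00 AM–5:11 PM = 8 h 11 min
Total worked: 44 h 31 min = 2671 min.
Regular 44 h 0 min = 2640 min at £26.00/h; overtime 0 h 31 min = 31 min at £39.00/h.
Pay = (2640 × £26.00 + 31 × £39.00) ÷ 60 = £1164.15.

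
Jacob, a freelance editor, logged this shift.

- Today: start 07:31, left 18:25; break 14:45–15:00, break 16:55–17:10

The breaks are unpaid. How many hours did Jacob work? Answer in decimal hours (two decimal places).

Today: 07:31–18:25 = 10 h 54 min; less 30 min break → 10 h 24 min

10.40 hours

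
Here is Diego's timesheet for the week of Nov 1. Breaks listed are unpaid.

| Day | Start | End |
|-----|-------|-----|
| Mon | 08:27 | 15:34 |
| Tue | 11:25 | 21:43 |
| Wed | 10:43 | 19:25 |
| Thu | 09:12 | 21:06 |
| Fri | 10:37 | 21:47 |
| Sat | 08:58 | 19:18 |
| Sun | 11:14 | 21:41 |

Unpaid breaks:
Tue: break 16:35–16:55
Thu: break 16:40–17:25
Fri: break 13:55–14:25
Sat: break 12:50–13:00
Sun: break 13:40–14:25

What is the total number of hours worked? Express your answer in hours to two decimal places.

67.47 hours

Mon: 08:27–15:34 = 7 h 7 min
Tue: 11:25–21:43 = 10 h 18 min; less 20 min break → 9 h 58 min
Wed: 10:43–19:25 = 8 h 42 min
Thu: 09:12–21:06 = 11 h 54 min; less 45 min break → 11 h 9 min
Fri: 10:37–21:47 = 11 h 10 min; less 30 min break → 10 h 40 min
Sat: 08:58–19:18 = 10 h 20 min; less 10 min break → 10 h 10 min
Sun: 11:14–21:41 = 10 h 27 min; less 45 min break → 9 h 42 min
Total: 7 h 7 min + 9 h 58 min + 8 h 42 min + 11 h 9 min + 10 h 40 min + 10 h 10 min + 9 h 42 min = 67 h 28 min.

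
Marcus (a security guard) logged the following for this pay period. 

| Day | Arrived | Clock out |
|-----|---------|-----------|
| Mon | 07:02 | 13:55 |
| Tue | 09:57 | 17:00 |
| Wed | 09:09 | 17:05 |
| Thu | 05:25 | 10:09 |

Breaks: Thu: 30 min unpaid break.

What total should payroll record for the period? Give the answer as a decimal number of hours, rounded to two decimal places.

26.10 hours

Mon: 07:02–13:55 = 6 h 53 min
Tue: 09:57–17:00 = 7 h 3 min
Wed: 09:09–17:05 = 7 h 56 min
Thu: 05:25–10:09 = 4 h 44 min; less 30 min break → 4 h 14 min
Total: 6 h 53 min + 7 h 3 min + 7 h 56 min + 4 h 14 min = 26 h 6 min.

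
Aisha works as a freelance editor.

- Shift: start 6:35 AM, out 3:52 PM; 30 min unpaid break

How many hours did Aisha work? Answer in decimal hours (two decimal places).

8.78 hours

Shift: 6:35 AM–3:52 PM = 9 h 17 min; less 30 min break → 8 h 47 min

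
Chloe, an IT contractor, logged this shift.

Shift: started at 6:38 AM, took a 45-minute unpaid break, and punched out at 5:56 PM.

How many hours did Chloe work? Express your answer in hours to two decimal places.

10.55 hours

Shift: 6:38 AM–5:56 PM = 11 h 18 min; less 45 min break → 10 h 33 min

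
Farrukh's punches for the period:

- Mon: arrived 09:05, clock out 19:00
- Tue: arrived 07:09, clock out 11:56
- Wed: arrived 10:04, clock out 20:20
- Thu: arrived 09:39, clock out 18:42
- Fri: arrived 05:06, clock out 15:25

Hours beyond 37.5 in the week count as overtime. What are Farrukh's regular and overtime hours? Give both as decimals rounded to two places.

Regular 37.50 hours, overtime 6.83 hours

Mon: 09:05–19:00 = 9 h 55 min
Tue: 07:09–11:56 = 4 h 47 min
Wed: 10:04–20:20 = 10 h 16 min
Thu: 09:39–18:42 = 9 h 3 min
Fri: 05:06–15:25 = 10 h 19 min
Total worked: 44 h 20 min = 44.33 h.
Threshold 37.5 h → overtime 6 h 50 min, regular 37 h 30 min.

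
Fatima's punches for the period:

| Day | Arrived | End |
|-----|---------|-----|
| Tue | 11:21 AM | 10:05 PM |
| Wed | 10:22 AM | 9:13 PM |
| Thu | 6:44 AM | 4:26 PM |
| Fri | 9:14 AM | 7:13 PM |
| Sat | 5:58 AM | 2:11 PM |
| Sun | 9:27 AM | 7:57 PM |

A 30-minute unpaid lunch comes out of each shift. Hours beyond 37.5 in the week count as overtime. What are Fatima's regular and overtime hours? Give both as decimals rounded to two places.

Tue: 11:21 AM–10:05 PM = 10 h 44 min; less 30 min break → 10 h 14 min
Wed: 10:22 AM–9:13 PM = 10 h 51 min; less 30 min break → 10 h 21 min
Thu: 6:44 AM–4:26 PM = 9 h 42 min; less 30 min break → 9 h 12 min
Fri: 9:14 AM–7:13 PM = 9 h 59 min; less 30 min break → 9 h 29 min
Sat: 5:58 AM–2:11 PM = 8 h 13 min; less 30 min break → 7 h 43 min
Sun: 9:27 AM–7:57 PM = 10 h 30 min; less 30 min break → 10 h 0 min
Total worked: 56 h 59 min = 56.98 h.
Threshold 37.5 h → overtime 19 h 29 min, regular 37 h 30 min.

Regular 37.50 hours, overtime 19.48 hours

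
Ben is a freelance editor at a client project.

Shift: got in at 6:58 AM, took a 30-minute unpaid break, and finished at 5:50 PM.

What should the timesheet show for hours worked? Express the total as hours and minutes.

Shift: 6:58 AM–5:50 PM = 10 h 52 min; less 30 min break → 10 h 22 min

10 h 22 min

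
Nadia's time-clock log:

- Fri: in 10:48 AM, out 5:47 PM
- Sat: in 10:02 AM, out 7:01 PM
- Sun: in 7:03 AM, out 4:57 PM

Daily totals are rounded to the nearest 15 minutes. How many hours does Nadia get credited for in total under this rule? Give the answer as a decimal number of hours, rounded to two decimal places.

Fri: 10:48 AM–5:47 PM = 6 h 59 min → rounds to 7 h 0 min
Sat: 10:02 AM–7:01 PM = 8 h 59 min → rounds to 9 h 0 min
Sun: 7:03 AM–4:57 PM = 9 h 54 min → rounds to 10 h 0 min
Total credited: 26 h 0 min.

26.00 hours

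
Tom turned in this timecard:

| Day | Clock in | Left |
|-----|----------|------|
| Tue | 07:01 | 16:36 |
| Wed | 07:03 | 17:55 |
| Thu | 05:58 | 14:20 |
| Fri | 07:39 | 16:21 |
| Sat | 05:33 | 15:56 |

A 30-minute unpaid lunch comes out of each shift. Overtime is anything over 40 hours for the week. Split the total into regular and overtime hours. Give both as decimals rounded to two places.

Tue: 07:01–16:36 = 9 h 35 min; less 30 min break → 9 h 5 min
Wed: 07:03–17:55 = 10 h 52 min; less 30 min break → 10 h 22 min
Thu: 05:58–14:20 = 8 h 22 min; less 30 min break → 7 h 52 min
Fri: 07:39–16:21 = 8 h 42 min; less 30 min break → 8 h 12 min
Sat: 05:33–15:56 = 10 h 23 min; less 30 min break → 9 h 53 min
Total worked: 45 h 24 min = 45.40 h.
Threshold 40 h → overtime 5 h 24 min, regular 40 h 0 min.

Regular 40.00 hours, overtime 5.40 hours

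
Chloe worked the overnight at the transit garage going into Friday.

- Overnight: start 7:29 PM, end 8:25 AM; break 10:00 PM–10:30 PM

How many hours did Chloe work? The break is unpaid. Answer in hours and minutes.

Overnight: 7:29 PM → midnight = 4 h 31 min; midnight → 8:25 AM = 8 h 25 min; span 12 h 56 min; less 30 min break → 12 h 26 min

12 h 26 min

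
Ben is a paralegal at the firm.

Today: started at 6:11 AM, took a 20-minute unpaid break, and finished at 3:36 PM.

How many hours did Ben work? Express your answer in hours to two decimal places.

9.08 hours

Today: 6:11 AM–3:36 PM = 9 h 25 min; less 20 min break → 9 h 5 min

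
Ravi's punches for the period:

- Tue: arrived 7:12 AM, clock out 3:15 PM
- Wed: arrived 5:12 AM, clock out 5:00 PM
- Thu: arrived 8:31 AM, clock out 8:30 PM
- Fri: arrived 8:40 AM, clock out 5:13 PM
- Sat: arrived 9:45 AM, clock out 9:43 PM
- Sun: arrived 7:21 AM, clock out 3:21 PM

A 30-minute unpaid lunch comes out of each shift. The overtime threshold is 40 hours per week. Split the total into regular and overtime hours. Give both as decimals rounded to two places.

Regular 40.00 hours, overtime 17.35 hours

Tue: 7:12 AM–3:15 PM = 8 h 3 min; less 30 min break → 7 h 33 min
Wed: 5:12 AM–5:00 PM = 11 h 48 min; less 30 min break → 11 h 18 min
Thu: 8:31 AM–8:30 PM = 11 h 59 min; less 30 min break → 11 h 29 min
Fri: 8:40 AM–5:13 PM = 8 h 33 min; less 30 min break → 8 h 3 min
Sat: 9:45 AM–9:43 PM = 11 h 58 min; less 30 min break → 11 h 28 min
Sun: 7:21 AM–3:21 PM = 8 h 0 min; less 30 min break → 7 h 30 min
Total worked: 57 h 21 min = 57.35 h.
Threshold 40 h → overtime 17 h 21 min, regular 40 h 0 min.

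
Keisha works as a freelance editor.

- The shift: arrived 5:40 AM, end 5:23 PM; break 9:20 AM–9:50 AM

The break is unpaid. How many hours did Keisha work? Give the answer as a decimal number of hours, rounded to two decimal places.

11.22 hours

The shift: 5:40 AM–5:23 PM = 11 h 43 min; less 30 min break → 11 h 13 min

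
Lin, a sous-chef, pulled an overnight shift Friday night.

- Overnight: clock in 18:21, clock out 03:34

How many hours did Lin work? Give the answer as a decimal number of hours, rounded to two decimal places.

9.22 hours

Overnight: 18:21 → midnight = 5 h 39 min; midnight → 03:34 = 3 h 34 min; span 9 h 13 min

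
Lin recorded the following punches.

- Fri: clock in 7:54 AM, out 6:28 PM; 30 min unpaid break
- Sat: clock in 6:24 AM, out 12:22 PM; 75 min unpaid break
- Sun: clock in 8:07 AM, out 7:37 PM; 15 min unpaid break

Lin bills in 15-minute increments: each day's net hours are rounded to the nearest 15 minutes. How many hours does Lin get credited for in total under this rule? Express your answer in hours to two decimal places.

Fri: 7:54 AM–6:28 PM = 10 h 34 min − 30 min = 10 h 4 min → rounds to 10 h 0 min
Sat: 6:24 AM–12:22 PM = 5 h 58 min − 75 min = 4 h 43 min → rounds to 4 h 45 min
Sun: 8:07 AM–7:37 PM = 11 h 30 min − 15 min = 11 h 15 min → rounds to 11 h 15 min
Total credited: 26 h 0 min.

26.00 hours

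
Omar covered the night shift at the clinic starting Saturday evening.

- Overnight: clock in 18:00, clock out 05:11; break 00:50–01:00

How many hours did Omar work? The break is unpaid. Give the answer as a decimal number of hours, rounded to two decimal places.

11.02 hours

Overnight: 18:00 → midnight = 6 h 0 min; midnight → 05:11 = 5 h 11 min; span 11 h 11 min; less 10 min break → 11 h 1 min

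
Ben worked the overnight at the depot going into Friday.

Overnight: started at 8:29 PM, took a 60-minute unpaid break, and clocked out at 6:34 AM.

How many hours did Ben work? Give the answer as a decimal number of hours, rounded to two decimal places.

9.08 hours

Overnight: 8:29 PM → midnight = 3 h 31 min; midnight → 6:34 AM = 6 h 34 min; span 10 h 5 min; less 60 min break → 9 h 5 min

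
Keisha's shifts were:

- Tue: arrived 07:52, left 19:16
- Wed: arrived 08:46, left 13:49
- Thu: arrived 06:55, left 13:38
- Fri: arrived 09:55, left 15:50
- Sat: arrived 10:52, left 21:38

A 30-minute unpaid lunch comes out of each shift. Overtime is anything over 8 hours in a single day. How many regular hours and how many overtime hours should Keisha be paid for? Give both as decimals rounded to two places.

Tue: 07:52–19:16 = 11 h 24 min; less 30 min break → 10 h 54 min
Wed: 08:46–13:49 = 5 h 3 min; less 30 min break → 4 h 33 min
Thu: 06:55–13:38 = 6 h 43 min; less 30 min break → 6 h 13 min
Fri: 09:55–15:50 = 5 h 55 min; less 30 min break → 5 h 25 min
Sat: 10:52–21:38 = 10 h 46 min; less 30 min break → 10 h 16 min
Tue reg 8 h 0 min / OT 2 h 54 min; Wed reg 4 h 33 min / OT 0 h 0 min; Thu reg 6 h 13 min / OT 0 h 0 min; Fri reg 5 h 25 min / OT 0 h 0 min; Sat reg 8 h 0 min / OT 2 h 16 min.
Totals: regular 32 h 11 min, overtime 5 h 10 min.

Regular 32.18 hours, overtime 5.17 hours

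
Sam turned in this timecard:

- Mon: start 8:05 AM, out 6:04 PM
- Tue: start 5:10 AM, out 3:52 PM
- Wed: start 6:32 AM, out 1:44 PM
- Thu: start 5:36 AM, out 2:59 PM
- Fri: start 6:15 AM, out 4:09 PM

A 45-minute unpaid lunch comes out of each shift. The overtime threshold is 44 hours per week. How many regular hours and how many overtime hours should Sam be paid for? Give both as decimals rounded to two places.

Regular 43.42 hours, overtime 0.00 hours

Mon: 8:05 AM–6:04 PM = 9 h 59 min; less 45 min break → 9 h 14 min
Tue: 5:10 AM–3:52 PM = 10 h 42 min; less 45 min break → 9 h 57 min
Wed: 6:32 AM–1:44 PM = 7 h 12 min; less 45 min break → 6 h 27 min
Thu: 5:36 AM–2:59 PM = 9 h 23 min; less 45 min break → 8 h 38 min
Fri: 6:15 AM–4:09 PM = 9 h 54 min; less 45 min break → 9 h 9 min
Total worked: 43 h 25 min = 43.42 h.
Threshold 44 h → overtime 0 h 0 min, regular 43 h 25 min.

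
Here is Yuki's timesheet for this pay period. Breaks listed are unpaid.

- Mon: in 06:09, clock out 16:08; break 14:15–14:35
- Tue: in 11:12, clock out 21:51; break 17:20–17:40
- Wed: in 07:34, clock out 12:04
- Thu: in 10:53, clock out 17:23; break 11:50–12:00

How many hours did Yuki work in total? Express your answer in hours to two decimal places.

Mon: 06:09–16:08 = 9 h 59 min; less 20 min break → 9 h 39 min
Tue: 11:12–21:51 = 10 h 39 min; less 20 min break → 10 h 19 min
Wed: 07:34–12:04 = 4 h 30 min
Thu: 10:53–17:23 = 6 h 30 min; less 10 min break → 6 h 20 min
Total: 9 h 39 min + 10 h 19 min + 4 h 30 min + 6 h 20 min = 30 h 48 min.

30.80 hours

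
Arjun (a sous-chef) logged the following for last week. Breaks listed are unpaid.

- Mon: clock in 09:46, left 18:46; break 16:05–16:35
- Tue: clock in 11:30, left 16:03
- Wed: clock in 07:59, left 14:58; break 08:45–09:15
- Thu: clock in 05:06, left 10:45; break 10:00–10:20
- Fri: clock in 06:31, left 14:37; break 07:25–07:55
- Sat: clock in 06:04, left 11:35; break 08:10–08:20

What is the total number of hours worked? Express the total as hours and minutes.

37 h 48 min

Mon: 09:46–18:46 = 9 h 0 min; less 30 min break → 8 h 30 min
Tue: 11:30–16:03 = 4 h 33 min
Wed: 07:59–14:58 = 6 h 59 min; less 30 min break → 6 h 29 min
Thu: 05:06–10:45 = 5 h 39 min; less 20 min break → 5 h 19 min
Fri: 06:31–14:37 = 8 h 6 min; less 30 min break → 7 h 36 min
Sat: 06:04–11:35 = 5 h 31 min; less 10 min break → 5 h 21 min
Total: 8 h 30 min + 4 h 33 min + 6 h 29 min + 5 h 19 min + 7 h 36 min + 5 h 21 min = 37 h 48 min.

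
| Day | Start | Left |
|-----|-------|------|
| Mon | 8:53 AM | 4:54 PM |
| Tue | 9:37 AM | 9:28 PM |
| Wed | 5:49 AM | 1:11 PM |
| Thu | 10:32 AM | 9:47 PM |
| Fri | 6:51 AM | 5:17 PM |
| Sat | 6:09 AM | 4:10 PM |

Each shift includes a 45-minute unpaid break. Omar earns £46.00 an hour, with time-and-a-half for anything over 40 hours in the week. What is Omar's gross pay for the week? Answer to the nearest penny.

Mon: 8:53 AM–4:54 PM = 8 h 1 min; less 45 min break → 7 h 16 min
Tue: 9:37 AM–9:28 PM = 11 h 51 min; less 45 min break → 11 h 6 min
Wed: 5:49 AM–1:11 PM = 7 h 22 min; less 45 min break → 6 h 37 min
Thu: 10:32 AM–9:47 PM = 11 h 15 min; less 45 min break → 10 h 30 min
Fri: 6:51 AM–5:17 PM = 10 h 26 min; less 45 min break → 9 h 41 min
Sat: 6:09 AM–4:10 PM = 10 h 1 min; less 45 min break → 9 h 16 min
Total worked: 54 h 26 min = 3266 min.
Regular 40 h 0 min = 2400 min at £46.00/h; overtime 14 h 26 min = 866 min at £69.00/h.
Pay = (2400 × £46.00 + 866 × £69.00) ÷ 60 = £2835.90.

£2835.90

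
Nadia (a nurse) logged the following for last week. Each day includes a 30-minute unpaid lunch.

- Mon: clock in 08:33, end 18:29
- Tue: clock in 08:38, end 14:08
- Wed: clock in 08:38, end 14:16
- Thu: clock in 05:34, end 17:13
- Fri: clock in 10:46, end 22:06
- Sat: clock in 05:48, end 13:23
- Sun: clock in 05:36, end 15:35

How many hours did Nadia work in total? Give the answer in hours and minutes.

58 h 7 min

Mon: 08:33–18:29 = 9 h 56 min; less 30 min break → 9 h 26 min
Tue: 08:38–14:08 = 5 h 30 min; less 30 min break → 5 h 0 min
Wed: 08:38–14:16 = 5 h 38 min; less 30 min break → 5 h 8 min
Thu: 05:34–17:13 = 11 h 39 min; less 30 min break → 11 h 9 min
Fri: 10:46–22:06 = 11 h 20 min; less 30 min break → 10 h 50 min
Sat: 05:48–13:23 = 7 h 35 min; less 30 min break → 7 h 5 min
Sun: 05:36–15:35 = 9 h 59 min; less 30 min break → 9 h 29 min
Total: 9 h 26 min + 5 h 0 min + 5 h 8 min + 11 h 9 min + 10 h 50 min + 7 h 5 min + 9 h 29 min = 58 h 7 min.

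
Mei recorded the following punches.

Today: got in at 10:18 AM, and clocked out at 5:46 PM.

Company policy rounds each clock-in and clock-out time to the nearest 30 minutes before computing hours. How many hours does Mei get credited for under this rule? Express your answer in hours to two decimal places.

7.50 hours

Today: in 10:18 AM→10:30 AM, out 5:46 PM→6:00 PM; 7 h 30 min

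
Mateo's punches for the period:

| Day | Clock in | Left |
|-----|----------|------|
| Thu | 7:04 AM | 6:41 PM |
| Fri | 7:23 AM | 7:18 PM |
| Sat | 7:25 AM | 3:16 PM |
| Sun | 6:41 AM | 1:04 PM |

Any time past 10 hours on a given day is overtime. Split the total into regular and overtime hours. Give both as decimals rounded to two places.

Thu: 7:04 AM–6:41 PM = 11 h 37 min
Fri: 7:23 AM–7:18 PM = 11 h 55 min
Sat: 7:25 AM–3:16 PM = 7 h 51 min
Sun: 6:41 AM–1:04 PM = 6 h 23 min
Thu reg 10 h 0 min / OT 1 h 37 min; Fri reg 10 h 0 min / OT 1 h 55 min; Sat reg 7 h 51 min / OT 0 h 0 min; Sun reg 6 h 23 min / OT 0 h 0 min.
Totals: regular 34 h 14 min, overtime 3 h 32 min.

Regular 34.23 hours, overtime 3.53 hours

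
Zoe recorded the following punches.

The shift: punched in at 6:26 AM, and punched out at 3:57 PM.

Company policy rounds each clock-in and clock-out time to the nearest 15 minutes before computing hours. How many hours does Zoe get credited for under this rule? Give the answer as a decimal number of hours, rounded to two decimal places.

The shift: in 6:26 AM→6:30 AM, out 3:57 PM→4:00 PM; 9 h 30 min

9.50 hours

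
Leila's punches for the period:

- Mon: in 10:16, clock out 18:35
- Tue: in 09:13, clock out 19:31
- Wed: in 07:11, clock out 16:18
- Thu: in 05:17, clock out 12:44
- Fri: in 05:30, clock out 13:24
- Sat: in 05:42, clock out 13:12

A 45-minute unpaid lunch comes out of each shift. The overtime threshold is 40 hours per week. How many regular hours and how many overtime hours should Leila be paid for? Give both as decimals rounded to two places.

Mon: 10:16–18:35 = 8 h 19 min; less 45 min break → 7 h 34 min
Tue: 09:13–19:31 = 10 h 18 min; less 45 min break → 9 h 33 min
Wed: 07:11–16:18 = 9 h 7 min; less 45 min break → 8 h 22 min
Thu: 05:17–12:44 = 7 h 27 min; less 45 min break → 6 h 42 min
Fri: 05:30–13:24 = 7 h 54 min; less 45 min break → 7 h 9 min
Sat: 05:42–13:12 = 7 h 30 min; less 45 min break → 6 h 45 min
Total worked: 46 h 5 min = 46.08 h.
Threshold 40 h → overtime 6 h 5 min, regular 40 h 0 min.

Regular 40.00 hours, overtime 6.08 hours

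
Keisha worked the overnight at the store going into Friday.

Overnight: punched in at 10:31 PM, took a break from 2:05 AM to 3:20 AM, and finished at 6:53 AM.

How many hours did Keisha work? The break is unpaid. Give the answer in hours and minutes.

7 h 7 min

Overnight: 10:31 PM → midnight = 1 h 29 min; midnight → 6:53 AM = 6 h 53 min; span 8 h 22 min; less 75 min break → 7 h 7 min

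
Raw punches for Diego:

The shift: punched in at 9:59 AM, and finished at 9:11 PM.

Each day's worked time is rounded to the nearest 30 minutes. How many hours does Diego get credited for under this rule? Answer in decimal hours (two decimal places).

11.00 hours

The shift: 9:59 AM–9:11 PM = 11 h 12 min → rounds to 11 h 0 min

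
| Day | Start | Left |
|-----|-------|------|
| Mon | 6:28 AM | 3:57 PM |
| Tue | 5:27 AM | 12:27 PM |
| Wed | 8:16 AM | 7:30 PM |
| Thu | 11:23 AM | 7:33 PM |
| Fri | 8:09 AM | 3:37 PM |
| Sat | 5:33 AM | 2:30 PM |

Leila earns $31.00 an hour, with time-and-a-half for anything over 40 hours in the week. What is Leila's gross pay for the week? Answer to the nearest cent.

Mon: 6:28 AM–3:57 PM = 9 h 29 min
Tue: 5:27 AM–12:27 PM = 7 h 0 min
Wed: 8:16 AM–7:30 PM = 11 h 14 min
Thu: 11:23 AM–7:33 PM = 8 h 10 min
Fri: 8:09 AM–3:37 PM = 7 h 28 min
Sat: 5:33 AM–2:30 PM = 8 h 57 min
Total worked: 52 h 18 min = 3138 min.
Regular 40 h 0 min = 2400 min at $31.00/h; overtime 12 h 18 min = 738 min at $46.50/h.
Pay = (2400 × $31.00 + 738 × $46.50) ÷ 60 = $1811.95.

$1811.95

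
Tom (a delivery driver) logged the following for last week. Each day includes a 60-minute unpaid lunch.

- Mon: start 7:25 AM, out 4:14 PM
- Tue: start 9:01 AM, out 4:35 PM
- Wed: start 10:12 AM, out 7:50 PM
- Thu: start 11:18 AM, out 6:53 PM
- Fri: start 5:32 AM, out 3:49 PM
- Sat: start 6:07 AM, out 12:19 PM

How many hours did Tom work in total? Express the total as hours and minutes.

44 h 5 min

Mon: 7:25 AM–4:14 PM = 8 h 49 min; less 60 min break → 7 h 49 min
Tue: 9:01 AM–4:35 PM = 7 h 34 min; less 60 min break → 6 h 34 min
Wed: 10:12 AM–7:50 PM = 9 h 38 min; less 60 min break → 8 h 38 min
Thu: 11:18 AM–6:53 PM = 7 h 35 min; less 60 min break → 6 h 35 min
Fri: 5:32 AM–3:49 PM = 10 h 17 min; less 60 min break → 9 h 17 min
Sat: 6:07 AM–12:19 PM = 6 h 12 min; less 60 min break → 5 h 12 min
Total: 7 h 49 min + 6 h 34 min + 8 h 38 min + 6 h 35 min + 9 h 17 min + 5 h 12 min = 44 h 5 min.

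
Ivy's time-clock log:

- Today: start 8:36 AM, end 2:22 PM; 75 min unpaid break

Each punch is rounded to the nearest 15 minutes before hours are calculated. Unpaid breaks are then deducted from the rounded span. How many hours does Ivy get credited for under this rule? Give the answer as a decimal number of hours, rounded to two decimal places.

4.50 hours

Today: in 8:36 AM→8:30 AM, out 2:22 PM→2:15 PM; 5 h 45 min − 75 min = 4 h 30 min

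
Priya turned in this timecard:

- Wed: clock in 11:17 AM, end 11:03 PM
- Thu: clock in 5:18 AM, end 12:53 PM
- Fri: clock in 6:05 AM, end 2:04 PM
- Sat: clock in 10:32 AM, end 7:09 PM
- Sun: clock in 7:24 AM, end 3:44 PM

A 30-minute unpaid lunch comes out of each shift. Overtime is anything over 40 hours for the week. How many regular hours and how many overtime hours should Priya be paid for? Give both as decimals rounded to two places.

Regular 40.00 hours, overtime 1.78 hours

Wed: 11:17 AM–11:03 PM = 11 h 46 min; less 30 min break → 11 h 16 min
Thu: 5:18 AM–12:53 PM = 7 h 35 min; less 30 min break → 7 h 5 min
Fri: 6:05 AM–2:04 PM = 7 h 59 min; less 30 min break → 7 h 29 min
Sat: 10:32 AM–7:09 PM = 8 h 37 min; less 30 min break → 8 h 7 min
Sun: 7:24 AM–3:44 PM = 8 h 20 min; less 30 min break → 7 h 50 min
Total worked: 41 h 47 min = 41.78 h.
Threshold 40 h → overtime 1 h 47 min, regular 40 h 0 min.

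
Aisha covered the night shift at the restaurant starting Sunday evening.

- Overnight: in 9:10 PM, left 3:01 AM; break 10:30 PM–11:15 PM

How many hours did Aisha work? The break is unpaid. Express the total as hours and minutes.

5 h 6 min

Overnight: 9:10 PM → midnight = 2 h 50 min; midnight → 3:01 AM = 3 h 1 min; span 5 h 51 min; less 45 min break → 5 h 6 min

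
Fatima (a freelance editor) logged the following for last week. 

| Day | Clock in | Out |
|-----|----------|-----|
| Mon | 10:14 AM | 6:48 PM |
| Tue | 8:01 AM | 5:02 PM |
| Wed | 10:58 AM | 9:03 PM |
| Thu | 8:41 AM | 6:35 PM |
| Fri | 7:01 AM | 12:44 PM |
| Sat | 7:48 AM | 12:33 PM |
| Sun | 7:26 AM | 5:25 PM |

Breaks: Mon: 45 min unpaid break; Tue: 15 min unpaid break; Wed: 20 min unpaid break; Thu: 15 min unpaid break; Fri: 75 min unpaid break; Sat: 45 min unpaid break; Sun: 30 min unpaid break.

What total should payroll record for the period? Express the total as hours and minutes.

53 h 56 min

Mon: 10:14 AM–6:48 PM = 8 h 34 min; less 45 min break → 7 h 49 min
Tue: 8:01 AM–5:02 PM = 9 h 1 min; less 15 min break → 8 h 46 min
Wed: 10:58 AM–9:03 PM = 10 h 5 min; less 20 min break → 9 h 45 min
Thu: 8:41 AM–6:35 PM = 9 h 54 min; less 15 min break → 9 h 39 min
Fri: 7:01 AM–12:44 PM = 5 h 43 min; less 75 min break → 4 h 28 min
Sat: 7:48 AM–12:33 PM = 4 h 45 min; less 45 min break → 4 h 0 min
Sun: 7:26 AM–5:25 PM = 9 h 59 min; less 30 min break → 9 h 29 min
Total: 7 h 49 min + 8 h 46 min + 9 h 45 min + 9 h 39 min + 4 h 28 min + 4 h 0 min + 9 h 29 min = 53 h 56 min.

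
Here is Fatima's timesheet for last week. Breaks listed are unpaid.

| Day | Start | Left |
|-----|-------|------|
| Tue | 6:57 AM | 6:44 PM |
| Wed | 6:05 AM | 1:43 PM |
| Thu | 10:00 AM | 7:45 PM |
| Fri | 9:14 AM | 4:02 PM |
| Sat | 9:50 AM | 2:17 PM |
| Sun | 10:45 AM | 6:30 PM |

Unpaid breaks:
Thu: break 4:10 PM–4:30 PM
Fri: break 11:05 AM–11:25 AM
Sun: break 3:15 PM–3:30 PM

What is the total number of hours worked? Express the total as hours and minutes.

47 h 15 min

Tue: 6:57 AM–6:44 PM = 11 h 47 min
Wed: 6:05 AM–1:43 PM = 7 h 38 min
Thu: 10:00 AM–7:45 PM = 9 h 45 min; less 20 min break → 9 h 25 min
Fri: 9:14 AM–4:02 PM = 6 h 48 min; less 20 min break → 6 h 28 min
Sat: 9:50 AM–2:17 PM = 4 h 27 min
Sun: 10:45 AM–6:30 PM = 7 h 45 min; less 15 min break → 7 h 30 min
Total: 11 h 47 min + 7 h 38 min + 9 h 25 min + 6 h 28 min + 4 h 27 min + 7 h 30 min = 47 h 15 min.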